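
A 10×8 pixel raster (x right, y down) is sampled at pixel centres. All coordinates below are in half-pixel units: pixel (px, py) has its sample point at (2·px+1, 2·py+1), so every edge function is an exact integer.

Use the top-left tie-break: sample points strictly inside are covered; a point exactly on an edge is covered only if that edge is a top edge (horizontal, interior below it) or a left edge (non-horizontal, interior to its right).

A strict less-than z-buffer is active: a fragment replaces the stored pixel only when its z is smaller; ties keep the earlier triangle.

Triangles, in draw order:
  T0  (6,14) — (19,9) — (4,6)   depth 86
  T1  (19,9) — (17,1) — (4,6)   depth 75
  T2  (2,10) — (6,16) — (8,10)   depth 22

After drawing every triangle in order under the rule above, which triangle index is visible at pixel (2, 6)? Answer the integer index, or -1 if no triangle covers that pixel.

T0:
  2·area = 114  (B↔C swapped to make it positive)
  edge (6, 14)→(4, 6): d=(-2,-8) top-left  bias=+0
  edge (4, 6)→(19, 9): d=(15,3) right/bottom  bias=-1
  edge (19, 9)→(6, 14): d=(-13,5) right/bottom  bias=-1
    (2,3)@(5, 7): e=[6,12,96] → X
    (3,3)@(7, 7): e=[22,6,86] → X
    (4,3)@(9, 7): e=[38,0,76] → .  [on edge]
    (2,4)@(5, 9): e=[2,42,70] → X
    (4,4)@(9, 9): e=[34,30,50] → X
    (5,4)@(11, 9): e=[50,24,40] → X
    (6,4)@(13, 9): e=[66,18,30] → X
    (7,4)@(15, 9): e=[82,12,20] → X
    (8,4)@(17, 9): e=[98,6,10] → X
    (9,4)@(19, 9): e=[114,0,0] → .  [on edge]
    (2,5)@(5, 11): e=[-2,72,44] → .
    (3,5)@(7, 11): e=[14,66,34] → X
  covered (14 px):
    . . . . . . . . . .
    . . . . . . . . . .
    . . . . . . . . . .
    . . X X . . . . . .
    . . X X X X X X X .
    . . . X X X X . . .
    . . . X . . . . . .
    . . . . . . . . . .
T1:
  2·area = 114  (B↔C swapped to make it positive)
  edge (19, 9)→(4, 6): d=(-15,-3) top-left  bias=+0
  edge (4, 6)→(17, 1): d=(13,-5) top-left  bias=+0
  edge (17, 1)→(19, 9): d=(2,8) right/bottom  bias=-1
    (8,0)@(17, 1): e=[114,0,0] → .  [on edge]
    (6,1)@(13, 3): e=[72,6,36] → X
    (7,1)@(15, 3): e=[78,16,20] → X
    (8,1)@(17, 3): e=[84,26,4] → X
    (9,1)@(19, 3): e=[90,36,-12] → .
    (3,2)@(7, 5): e=[24,2,88] → X
    (4,2)@(9, 5): e=[30,12,72] → X
    (5,2)@(11, 5): e=[36,22,56] → X
    (9,2)@(19, 5): e=[60,62,-8] → .
    (3,3)@(7, 7): e=[-6,28,92] → .
    (4,3)@(9, 7): e=[0,38,76] → X  [on edge]
    (9,3)@(19, 7): e=[30,88,-4] → .
    (9,4)@(19, 9): e=[0,114,0] → .  [on edge]
  covered (14 px):
    . . . . . . . . . .
    . . . . . . X X X .
    . . . X X X X X X .
    . . . . X X X X X .
    . . . . . . . . . .
    . . . . . . . . . .
    . . . . . . . . . .
    . . . . . . . . . .
T2:
  2·area = 36  (B↔C swapped to make it positive)
  edge (2, 10)→(8, 10): d=(6,0) top-left  bias=+0
  edge (8, 10)→(6, 16): d=(-2,6) right/bottom  bias=-1
  edge (6, 16)→(2, 10): d=(-4,-6) top-left  bias=+0
    (5,0)@(11, 1): e=[-54,0,90] → .  [on edge]
    (4,3)@(9, 7): e=[-18,0,54] → .  [on edge]
    (1,5)@(3, 11): e=[6,28,2] → X
    (2,5)@(5, 11): e=[6,16,14] → X
    (3,5)@(7, 11): e=[6,4,26] → X
    (4,5)@(9, 11): e=[6,-8,38] → .
    (1,6)@(3, 13): e=[18,24,-6] → .
    (2,6)@(5, 13): e=[18,12,6] → X
    (3,6)@(7, 13): e=[18,0,18] → .  [on edge]
    (2,7)@(5, 15): e=[30,8,-2] → .
  covered (4 px):
    . . . . . . . . . .
    . . . . . . . . . .
    . . . . . . . . . .
    . . . . . . . . . .
    . . . . . . . . . .
    . X X X . . . . . .
    . . X . . . . . . .
    . . . . . . . . . .

Z-buffer (winner per pixel, '.' = empty):
  . . . . . . . . . .
  . . . . . . 1 1 1 .
  . . . 1 1 1 1 1 1 .
  . . 0 0 1 1 1 1 1 .
  . . 0 0 0 0 0 0 0 .
  . 2 2 2 0 0 0 . . .
  . . 2 0 . . . . . .
  . . . . . . . . . .

Result: 2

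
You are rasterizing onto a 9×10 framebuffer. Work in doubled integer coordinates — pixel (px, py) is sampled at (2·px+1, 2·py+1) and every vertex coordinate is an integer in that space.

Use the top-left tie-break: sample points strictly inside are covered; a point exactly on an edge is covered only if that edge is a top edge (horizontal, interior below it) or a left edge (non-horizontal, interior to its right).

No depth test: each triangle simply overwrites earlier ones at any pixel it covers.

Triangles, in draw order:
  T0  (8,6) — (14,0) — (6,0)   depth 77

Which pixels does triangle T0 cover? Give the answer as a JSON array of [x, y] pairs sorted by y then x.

T0:
  2·area = 48  (B↔C swapped to make it positive)
  edge (8, 6)→(6, 0): d=(-2,-6) top-left  bias=+0
  edge (6, 0)→(14, 0): d=(8,0) top-left  bias=+0
  edge (14, 0)→(8, 6): d=(-6,6) right/bottom  bias=-1
    (3,0)@(7, 1): e=[4,8,36] → #
    (4,0)@(9, 1): e=[16,8,24] → #
    (5,0)@(11, 1): e=[28,8,12] → #
    (6,0)@(13, 1): e=[40,8,0] → ·  [on edge]
    (3,1)@(7, 3): e=[0,24,24] → #  [on edge]
    (5,1)@(11, 3): e=[24,24,0] → ·  [on edge]
    (3,2)@(7, 5): e=[-4,40,12] → ·
    (4,2)@(9, 5): e=[8,40,0] → ·  [on edge]
    (3,3)@(7, 7): e=[-8,56,0] → ·  [on edge]
    (2,4)@(5, 9): e=[-24,72,0] → ·  [on edge]
    (4,4)@(9, 9): e=[0,72,-24] → ·  [on edge]
    (1,5)@(3, 11): e=[-40,88,0] → ·  [on edge]
    (0,6)@(1, 13): e=[-56,104,0] → ·  [on edge]
    (5,7)@(11, 15): e=[0,120,-72] → ·  [on edge]
  covered (5 px):
    · · · # # # · · ·
    · · · # # · · · ·
    · · · · · · · · ·
    · · · · · · · · ·
    · · · · · · · · ·
    · · · · · · · · ·
    · · · · · · · · ·
    · · · · · · · · ·
    · · · · · · · · ·
    · · · · · · · · ·

Answer: [[3,0],[4,0],[5,0],[3,1],[4,1]]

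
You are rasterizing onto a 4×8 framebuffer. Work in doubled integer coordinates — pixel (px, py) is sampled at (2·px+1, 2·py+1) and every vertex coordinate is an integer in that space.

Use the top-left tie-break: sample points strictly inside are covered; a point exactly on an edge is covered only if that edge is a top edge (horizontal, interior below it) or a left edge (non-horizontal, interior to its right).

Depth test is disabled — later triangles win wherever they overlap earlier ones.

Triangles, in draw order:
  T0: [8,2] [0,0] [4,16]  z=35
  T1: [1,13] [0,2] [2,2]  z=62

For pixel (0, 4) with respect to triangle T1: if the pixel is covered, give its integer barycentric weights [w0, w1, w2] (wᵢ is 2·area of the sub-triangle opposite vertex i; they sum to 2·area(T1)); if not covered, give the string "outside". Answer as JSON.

T0:
  2·area = 120  (B↔C swapped to make it positive)
  edge (8, 2)→(4, 16): d=(-4,14) right/bottom  bias=-1
  edge (4, 16)→(0, 0): d=(-4,-16) top-left  bias=+0
  edge (0, 0)→(8, 2): d=(8,2) right/bottom  bias=-1
    (0,0)@(1, 1): e=[102,12,6] → #
    (1,0)@(3, 1): e=[74,44,2] → #
    (2,0)@(5, 1): e=[46,76,-2] → ·
    (0,1)@(1, 3): e=[94,4,22] → #
    (2,1)@(5, 3): e=[38,68,14] → #
    (3,1)@(7, 3): e=[10,100,10] → #
    (0,2)@(1, 5): e=[86,-4,38] → ·
    (1,2)@(3, 5): e=[58,28,34] → #
    (1,3)@(3, 7): e=[50,20,50] → #
    (3,3)@(7, 7): e=[-6,84,42] → ·
    (1,4)@(3, 9): e=[42,12,66] → #
    (3,4)@(7, 9): e=[-14,76,58] → ·
  covered (15 px):
    # # · ·
    # # # #
    · # # #
    · # # ·
    · # # ·
    · # # ·
    · · · ·
    · · · ·
T1:
  2·area = 22
  edge (1, 13)→(0, 2): d=(-1,-11) top-left  bias=+0
  edge (0, 2)→(2, 2): d=(2,0) top-left  bias=+0
  edge (2, 2)→(1, 13): d=(-1,11) right/bottom  bias=-1
    (0,1)@(1, 3): e=[10,2,10] → #
    (1,1)@(3, 3): e=[32,2,-12] → ·
    (0,2)@(1, 5): e=[8,6,8] → #
    (1,2)@(3, 5): e=[30,6,-14] → ·
    (0,3)@(1, 7): e=[6,10,6] → #
    (1,3)@(3, 7): e=[28,10,-16] → ·
    (0,4)@(1, 9): e=[4,14,4] → #
    (1,4)@(3, 9): e=[26,14,-18] → ·
    (0,5)@(1, 11): e=[2,18,2] → #
    (1,5)@(3, 11): e=[24,18,-20] → ·
    (0,6)@(1, 13): e=[0,22,0] → ·  [on edge]
  covered (5 px):
    · · · ·
    # · · ·
    # · · ·
    # · · ·
    # · · ·
    # · · ·
    · · · ·
    · · · ·

Result: [14,4,4]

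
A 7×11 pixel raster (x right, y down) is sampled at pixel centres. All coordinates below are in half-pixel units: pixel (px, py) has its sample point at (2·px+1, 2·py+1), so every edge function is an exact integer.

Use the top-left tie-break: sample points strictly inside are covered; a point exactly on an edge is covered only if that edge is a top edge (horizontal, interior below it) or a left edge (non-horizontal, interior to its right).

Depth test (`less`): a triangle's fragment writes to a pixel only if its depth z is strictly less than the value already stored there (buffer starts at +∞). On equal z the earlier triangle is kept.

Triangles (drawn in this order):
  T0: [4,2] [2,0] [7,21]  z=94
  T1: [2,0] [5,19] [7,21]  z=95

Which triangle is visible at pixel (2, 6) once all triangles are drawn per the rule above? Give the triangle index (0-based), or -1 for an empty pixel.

T0:
  2·area = 32  (B↔C swapped to make it positive)
  edge (4, 2)→(7, 21): d=(3,19) right/bottom  bias=-1
  edge (7, 21)→(2, 0): d=(-5,-21) top-left  bias=+0
  edge (2, 0)→(4, 2): d=(2,2) right/bottom  bias=-1
    (1,0)@(3, 1): e=[16,16,0] → ·  [on edge]
    (1,1)@(3, 3): e=[22,6,4] → #
    (2,1)@(5, 3): e=[-16,48,0] → ·  [on edge]
    (1,2)@(3, 5): e=[28,-4,8] → ·
    (3,2)@(7, 5): e=[-48,80,0] → ·  [on edge]
    (4,3)@(9, 7): e=[-80,112,0] → ·  [on edge]
    (2,4)@(5, 9): e=[2,18,12] → #
    (3,4)@(7, 9): e=[-36,60,8] → ·
    (5,4)@(11, 9): e=[-112,144,0] → ·  [on edge]
    (2,5)@(5, 11): e=[8,8,16] → #
    (3,5)@(7, 11): e=[-30,50,12] → ·
    (6,5)@(13, 11): e=[-144,176,0] → ·  [on edge]
    (3,10)@(7, 21): e=[0,0,32] → ·  [on edge]
  covered (3 px):
    · · · · · · ·
    · # · · · · ·
    · · · · · · ·
    · · · · · · ·
    · · # · · · ·
    · · # · · · ·
    · · · · · · ·
    · · · · · · ·
    · · · · · · ·
    · · · · · · ·
    · · · · · · ·
T1:
  2·area = 32  (B↔C swapped to make it positive)
  edge (2, 0)→(7, 21): d=(5,21) right/bottom  bias=-1
  edge (7, 21)→(5, 19): d=(-2,-2) top-left  bias=+0
  edge (5, 19)→(2, 0): d=(-3,-19) top-left  bias=+0
    (1,2)@(3, 5): e=[4,24,4] → #
    (2,2)@(5, 5): e=[-38,28,42] → ·
    (1,3)@(3, 7): e=[14,20,-2] → ·
    (2,6)@(5, 13): e=[2,12,18] → #
    (3,6)@(7, 13): e=[-40,16,56] → ·
    (0,7)@(1, 15): e=[96,0,-64] → ·  [on edge]
    (2,7)@(5, 15): e=[12,8,12] → #
    (3,7)@(7, 15): e=[-30,12,50] → ·
    (1,8)@(3, 17): e=[64,0,-32] → ·  [on edge]
    (2,8)@(5, 17): e=[22,4,6] → #
    (3,8)@(7, 17): e=[-20,8,44] → ·
    (2,9)@(5, 19): e=[32,0,0] → #  [on edge]
    (3,10)@(7, 21): e=[0,0,32] → ·  [on edge]
  covered (5 px):
    · · · · · · ·
    · · · · · · ·
    · # · · · · ·
    · · · · · · ·
    · · · · · · ·
    · · · · · · ·
    · · # · · · ·
    · · # · · · ·
    · · # · · · ·
    · · # · · · ·
    · · · · · · ·

Z-buffer (winner per pixel, '.' = empty):
  . . . . . . .
  . 0 . . . . .
  . 1 . . . . .
  . . . . . . .
  . . 0 . . . .
  . . 0 . . . .
  . . 1 . . . .
  . . 1 . . . .
  . . 1 . . . .
  . . 1 . . . .
  . . . . . . .

Final: 1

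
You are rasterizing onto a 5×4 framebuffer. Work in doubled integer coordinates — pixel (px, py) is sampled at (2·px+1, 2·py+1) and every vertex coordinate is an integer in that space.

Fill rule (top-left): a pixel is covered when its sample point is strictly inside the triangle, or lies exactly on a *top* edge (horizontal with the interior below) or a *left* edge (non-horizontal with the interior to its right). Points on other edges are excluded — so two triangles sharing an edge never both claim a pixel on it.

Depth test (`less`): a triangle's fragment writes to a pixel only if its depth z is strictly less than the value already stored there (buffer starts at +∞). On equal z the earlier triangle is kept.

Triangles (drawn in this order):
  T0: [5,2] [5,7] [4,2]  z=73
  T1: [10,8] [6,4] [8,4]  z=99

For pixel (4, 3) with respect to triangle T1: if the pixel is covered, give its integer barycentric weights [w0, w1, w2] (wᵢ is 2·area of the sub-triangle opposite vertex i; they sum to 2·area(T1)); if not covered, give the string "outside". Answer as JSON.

T0:
  2·area = 5
  edge (5, 2)→(5, 7): d=(0,5) right/bottom  bias=-1
  edge (5, 7)→(4, 2): d=(-1,-5) top-left  bias=+0
  edge (4, 2)→(5, 2): d=(1,0) top-left  bias=+0
    (2,0)@(5, 1): e=[0,6,-1] → ·  [on edge]
    (2,1)@(5, 3): e=[0,4,1] → ·  [on edge]
    (2,2)@(5, 5): e=[0,2,3] → ·  [on edge]
    (2,3)@(5, 7): e=[0,0,5] → ·  [on edge]
  covered (0 px):
    · · · · ·
    · · · · ·
    · · · · ·
    · · · · ·
T1:
  2·area = 8
  edge (10, 8)→(6, 4): d=(-4,-4) top-left  bias=+0
  edge (6, 4)→(8, 4): d=(2,0) top-left  bias=+0
  edge (8, 4)→(10, 8): d=(2,4) right/bottom  bias=-1
    (1,0)@(3, 1): e=[0,-6,14] → ·  [on edge]
    (2,1)@(5, 3): e=[0,-2,10] → ·  [on edge]
    (3,2)@(7, 5): e=[0,2,6] → █  [on edge]
    (4,2)@(9, 5): e=[8,2,-2] → ·
    (3,3)@(7, 7): e=[-8,6,10] → ·
    (4,3)@(9, 7): e=[0,6,2] → █  [on edge]
  covered (2 px):
    · · · · ·
    · · · · ·
    · · · █ ·
    · · · · █

Final: [6,2,0]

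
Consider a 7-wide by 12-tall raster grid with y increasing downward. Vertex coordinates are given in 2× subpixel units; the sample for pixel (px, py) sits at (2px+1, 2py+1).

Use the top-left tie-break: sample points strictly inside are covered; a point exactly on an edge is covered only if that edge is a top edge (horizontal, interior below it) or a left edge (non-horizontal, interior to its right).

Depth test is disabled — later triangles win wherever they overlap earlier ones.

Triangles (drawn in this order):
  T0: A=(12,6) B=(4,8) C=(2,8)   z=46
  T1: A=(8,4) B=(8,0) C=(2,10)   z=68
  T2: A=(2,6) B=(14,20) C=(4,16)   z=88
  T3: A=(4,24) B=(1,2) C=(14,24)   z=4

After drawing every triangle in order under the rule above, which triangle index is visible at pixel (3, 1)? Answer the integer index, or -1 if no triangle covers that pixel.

T0:
  2·area = 4
  edge (12, 6)→(4, 8): d=(-8,2) right/bottom  bias=-1
  edge (4, 8)→(2, 8): d=(-2,0) right/bottom  bias=-1
  edge (2, 8)→(12, 6): d=(10,-2) top-left  bias=+0
    (3,3)@(7, 7): e=[2,2,0] → █  [on edge]
    (4,3)@(9, 7): e=[-2,2,4] → ·
    (3,4)@(7, 9): e=[-14,-2,20] → ·
  covered (1 px):
    · · · · · · ·
    · · · · · · ·
    · · · · · · ·
    · · · █ · · ·
    · · · · · · ·
    · · · · · · ·
    · · · · · · ·
    · · · · · · ·
    · · · · · · ·
    · · · · · · ·
    · · · · · · ·
    · · · · · · ·
T1:
  2·area = 24  (B↔C swapped to make it positive)
  edge (8, 4)→(2, 10): d=(-6,6) right/bottom  bias=-1
  edge (2, 10)→(8, 0): d=(6,-10) top-left  bias=+0
  edge (8, 0)→(8, 4): d=(0,4) right/bottom  bias=-1
    (5,0)@(11, 1): e=[0,36,-12] → ·  [on edge]
    (3,1)@(7, 3): e=[12,8,4] → █
    (4,1)@(9, 3): e=[0,28,-4] → ·  [on edge]
    (2,2)@(5, 5): e=[12,0,12] → █  [on edge]
    (3,2)@(7, 5): e=[0,20,4] → ·  [on edge]
    (2,3)@(5, 7): e=[0,12,12] → ·  [on edge]
    (1,4)@(3, 9): e=[0,4,20] → ·  [on edge]
    (0,5)@(1, 11): e=[0,-4,28] → ·  [on edge]
  covered (2 px):
    · · · · · · ·
    · · · █ · · ·
    · · █ · · · ·
    · · · · · · ·
    · · · · · · ·
    · · · · · · ·
    · · · · · · ·
    · · · · · · ·
    · · · · · · ·
    · · · · · · ·
    · · · · · · ·
    · · · · · · ·
T2:
  2·area = 92
  edge (2, 6)→(14, 20): d=(12,14) right/bottom  bias=-1
  edge (14, 20)→(4, 16): d=(-10,-4) top-left  bias=+0
  edge (4, 16)→(2, 6): d=(-2,-10) top-left  bias=+0
    (0,0)@(1, 1): e=[-46,138,0] → ·  [on edge]
    (1,4)@(3, 9): e=[22,66,4] → █
    (2,4)@(5, 9): e=[-6,74,24] → ·
    (1,5)@(3, 11): e=[46,46,0] → █  [on edge]
    (2,5)@(5, 11): e=[18,54,20] → █
    (3,5)@(7, 11): e=[-10,62,40] → ·
    (1,6)@(3, 13): e=[70,26,-4] → ·
    (2,6)@(5, 13): e=[42,34,16] → █
    (3,6)@(7, 13): e=[14,42,36] → █
    (4,6)@(9, 13): e=[-14,50,56] → ·
    (2,7)@(5, 15): e=[66,14,12] → █
    (4,7)@(9, 15): e=[10,30,52] → █
    (2,10)@(5, 21): e=[138,-46,0] → ·  [on edge]
  covered (12 px):
    · · · · · · ·
    · · · · · · ·
    · · · · · · ·
    · · · · · · ·
    · █ · · · · ·
    · █ █ · · · ·
    · · █ █ · · ·
    · · █ █ █ · ·
    · · · █ █ █ ·
    · · · · · · █
    · · · · · · ·
    · · · · · · ·
T3:
  2·area = 220
  edge (4, 24)→(1, 2): d=(-3,-22) top-left  bias=+0
  edge (1, 2)→(14, 24): d=(13,22) right/bottom  bias=-1
  edge (14, 24)→(4, 24): d=(-10,0) right/bottom  bias=-1
    (1,3)@(3, 7): e=[29,21,170] → █
    (2,3)@(5, 7): e=[73,-23,170] → ·
    (1,4)@(3, 9): e=[23,47,150] → █
    (2,4)@(5, 9): e=[67,3,150] → █
    (3,4)@(7, 9): e=[111,-41,150] → ·
    (1,5)@(3, 11): e=[17,73,130] → █
    (3,5)@(7, 11): e=[105,-15,130] → ·
    (1,6)@(3, 13): e=[11,99,110] → █
    (3,6)@(7, 13): e=[99,11,110] → █
    (4,6)@(9, 13): e=[143,-33,110] → ·
    (1,7)@(3, 15): e=[5,125,90] → █
    (4,7)@(9, 15): e=[137,-7,90] → ·
  covered (27 px):
    · · · · · · ·
    · · · · · · ·
    · · · · · · ·
    · █ · · · · ·
    · █ █ · · · ·
    · █ █ · · · ·
    · █ █ █ · · ·
    · █ █ █ · · ·
    · · █ █ █ · ·
    · · █ █ █ █ ·
    · · █ █ █ █ ·
    · · █ █ █ █ █

Z-buffer (winner per pixel, '.' = empty):
  . . . . . . .
  . . . 1 . . .
  . . 1 . . . .
  . 3 . 0 . . .
  . 3 3 . . . .
  . 3 3 . . . .
  . 3 3 3 . . .
  . 3 3 3 2 . .
  . . 3 3 3 2 .
  . . 3 3 3 3 2
  . . 3 3 3 3 .
  . . 3 3 3 3 3

Answer: 1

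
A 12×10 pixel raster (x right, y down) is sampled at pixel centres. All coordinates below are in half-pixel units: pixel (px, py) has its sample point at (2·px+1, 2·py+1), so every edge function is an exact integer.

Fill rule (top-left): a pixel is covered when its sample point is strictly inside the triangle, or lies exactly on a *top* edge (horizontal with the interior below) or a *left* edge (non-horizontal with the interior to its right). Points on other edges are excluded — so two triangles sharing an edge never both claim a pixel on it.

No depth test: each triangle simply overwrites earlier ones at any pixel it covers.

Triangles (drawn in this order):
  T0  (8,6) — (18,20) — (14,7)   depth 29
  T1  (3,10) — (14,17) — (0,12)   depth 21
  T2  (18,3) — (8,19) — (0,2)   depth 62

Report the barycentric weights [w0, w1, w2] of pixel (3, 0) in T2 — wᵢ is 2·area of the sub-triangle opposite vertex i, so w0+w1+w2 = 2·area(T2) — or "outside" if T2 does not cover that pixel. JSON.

T0:
  2·area = 74  (B↔C swapped to make it positive)
  edge (8, 6)→(14, 7): d=(6,1) right/bottom  bias=-1
  edge (14, 7)→(18, 20): d=(4,13) right/bottom  bias=-1
  edge (18, 20)→(8, 6): d=(-10,-14) top-left  bias=+0
    (4,3)@(9, 7): e=[5,65,4] → X
    (5,3)@(11, 7): e=[3,39,32] → X
    (6,3)@(13, 7): e=[1,13,60] → X
    (7,3)@(15, 7): e=[-1,-13,88] → .
    (4,4)@(9, 9): e=[17,73,-16] → .
    (5,4)@(11, 9): e=[15,47,12] → X
    (7,4)@(15, 9): e=[11,-5,68] → .
    (5,5)@(11, 11): e=[27,55,-8] → .
    (6,5)@(13, 11): e=[25,29,20] → X
    (7,5)@(15, 11): e=[23,3,48] → X
    (8,5)@(17, 11): e=[21,-23,76] → .
    (6,6)@(13, 13): e=[37,37,0] → X  [on edge]
  covered (11 px):
    . . . . . . . . . . . .
    . . . . . . . . . . . .
    . . . . . . . . . . . .
    . . . . X X X . . . . .
    . . . . . X X . . . . .
    . . . . . . X X . . . .
    . . . . . . X X . . . .
    . . . . . . . X . . . .
    . . . . . . . . X . . .
    . . . . . . . . . . . .
T1:
  2·area = 43
  edge (3, 10)→(14, 17): d=(11,7) right/bottom  bias=-1
  edge (14, 17)→(0, 12): d=(-14,-5) top-left  bias=+0
  edge (0, 12)→(3, 10): d=(3,-2) top-left  bias=+0
    (1,5)@(3, 11): e=[11,29,3] → X
    (2,5)@(5, 11): e=[-3,39,7] → .
    (1,6)@(3, 13): e=[33,1,9] → X
    (2,6)@(5, 13): e=[19,11,13] → X
    (3,6)@(7, 13): e=[5,21,17] → X
    (4,6)@(9, 13): e=[-9,31,21] → .
    (1,7)@(3, 15): e=[55,-27,15] → .
    (2,7)@(5, 15): e=[41,-17,19] → .
    (3,7)@(7, 15): e=[27,-7,23] → .
    (4,7)@(9, 15): e=[13,3,27] → X
    (5,7)@(11, 15): e=[-1,13,31] → .
    (4,8)@(9, 17): e=[35,-25,33] → .
  covered (5 px):
    . . . . . . . . . . . .
    . . . . . . . . . . . .
    . . . . . . . . . . . .
    . . . . . . . . . . . .
    . . . . . . . . . . . .
    . X . . . . . . . . . .
    . X X X . . . . . . . .
    . . . . X . . . . . . .
    . . . . . . . . . . . .
    . . . . . . . . . . . .
T2:
  2·area = 298
  edge (18, 3)→(8, 19): d=(-10,16) right/bottom  bias=-1
  edge (8, 19)→(0, 2): d=(-8,-17) top-left  bias=+0
  edge (0, 2)→(18, 3): d=(18,1) right/bottom  bias=-1
    (0,1)@(1, 3): e=[272,9,17] → X
    (1,1)@(3, 3): e=[240,43,15] → X
    (2,1)@(5, 3): e=[208,77,13] → X
    (3,1)@(7, 3): e=[176,111,11] → X
    (4,1)@(9, 3): e=[144,145,9] → X
    (5,1)@(11, 3): e=[112,179,7] → X
    (6,1)@(13, 3): e=[80,213,5] → X
    (7,1)@(15, 3): e=[48,247,3] → X
    (8,1)@(17, 3): e=[16,281,1] → X
    (9,1)@(19, 3): e=[-16,315,-1] → .
    (0,2)@(1, 5): e=[252,-7,53] → .
    (1,2)@(3, 5): e=[220,27,51] → X
    (6,5)@(13, 11): e=[0,149,149] → .  [on edge]
  covered (38 px):
    . . . . . . . . . . . .
    X X X X X X X X X . . .
    . X X X X X X X . . . .
    . X X X X X X X . . . .
    . . X X X X X . . . . .
    . . X X X X . . . . . .
    . . . X X X . . . . . .
    . . . X X . . . . . . .
    . . . . X . . . . . . .
    . . . . . . . . . . . .

Final: "outside"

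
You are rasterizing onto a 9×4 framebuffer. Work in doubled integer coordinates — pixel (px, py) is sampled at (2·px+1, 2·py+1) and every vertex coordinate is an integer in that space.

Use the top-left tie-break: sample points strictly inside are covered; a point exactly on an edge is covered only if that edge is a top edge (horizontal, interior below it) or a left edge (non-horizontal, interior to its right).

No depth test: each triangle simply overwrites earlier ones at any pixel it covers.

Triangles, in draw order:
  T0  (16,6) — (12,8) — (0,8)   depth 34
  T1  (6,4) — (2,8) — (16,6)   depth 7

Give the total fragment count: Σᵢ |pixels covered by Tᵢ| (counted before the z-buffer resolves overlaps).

T0:
  2·area = 24
  edge (16, 6)→(12, 8): d=(-4,2) right/bottom  bias=-1
  edge (12, 8)→(0, 8): d=(-12,0) right/bottom  bias=-1
  edge (0, 8)→(16, 6): d=(16,-2) top-left  bias=+0
    (4,3)@(9, 7): e=[10,12,2] → X
    (5,3)@(11, 7): e=[6,12,6] → X
    (6,3)@(13, 7): e=[2,12,10] → X
    (7,3)@(15, 7): e=[-2,12,14] → .
  covered (3 px):
    . . . . . . . . .
    . . . . . . . . .
    . . . . . . . . .
    . . . . X X X . .
T1:
  2·area = 48  (B↔C swapped to make it positive)
  edge (6, 4)→(16, 6): d=(10,2) right/bottom  bias=-1
  edge (16, 6)→(2, 8): d=(-14,2) right/bottom  bias=-1
  edge (2, 8)→(6, 4): d=(4,-4) top-left  bias=+0
    (4,0)@(9, 1): e=[-36,84,0] → .  [on edge]
    (0,1)@(1, 3): e=[0,72,-24] → .  [on edge]
    (3,1)@(7, 3): e=[-12,60,0] → .  [on edge]
    (2,2)@(5, 5): e=[12,36,0] → X  [on edge]
    (3,2)@(7, 5): e=[8,32,8] → X
    (4,2)@(9, 5): e=[4,28,16] → X
    (5,2)@(11, 5): e=[0,24,24] → .  [on edge]
    (1,3)@(3, 7): e=[36,12,0] → X  [on edge]
    (4,3)@(9, 7): e=[24,0,24] → .  [on edge]
  covered (6 px):
    . . . . . . . . .
    . . . . . . . . .
    . . X X X . . . .
    . X X X . . . . .

Result: 9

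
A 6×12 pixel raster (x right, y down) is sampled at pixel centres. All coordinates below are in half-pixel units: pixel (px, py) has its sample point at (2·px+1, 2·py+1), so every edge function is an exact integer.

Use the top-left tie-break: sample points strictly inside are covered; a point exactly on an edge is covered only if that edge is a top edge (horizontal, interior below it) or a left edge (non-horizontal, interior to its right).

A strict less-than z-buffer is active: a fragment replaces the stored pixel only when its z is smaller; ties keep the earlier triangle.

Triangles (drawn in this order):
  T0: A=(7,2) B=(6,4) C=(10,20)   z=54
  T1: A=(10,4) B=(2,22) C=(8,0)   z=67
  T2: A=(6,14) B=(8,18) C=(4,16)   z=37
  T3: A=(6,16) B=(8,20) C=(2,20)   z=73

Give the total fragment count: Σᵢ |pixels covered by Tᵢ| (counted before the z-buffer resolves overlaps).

T0:
  2·area = 24  (B↔C swapped to make it positive)
  edge (7, 2)→(10, 20): d=(3,18) right/bottom  bias=-1
  edge (10, 20)→(6, 4): d=(-4,-16) top-left  bias=+0
  edge (6, 4)→(7, 2): d=(1,-2) top-left  bias=+0
    (3,1)@(7, 3): e=[3,20,1] → X
    (4,1)@(9, 3): e=[-33,52,5] → .
    (3,2)@(7, 5): e=[9,12,3] → X
    (4,2)@(9, 5): e=[-27,44,7] → .
    (3,3)@(7, 7): e=[15,4,5] → X
    (4,3)@(9, 7): e=[-21,36,9] → .
    (3,4)@(7, 9): e=[21,-4,7] → .
    (4,7)@(9, 15): e=[3,4,17] → X
    (5,7)@(11, 15): e=[-33,36,21] → .
    (4,8)@(9, 17): e=[9,-4,19] → .
  covered (4 px):
    . . . . . .
    . . . X . .
    . . . X . .
    . . . X . .
    . . . . . .
    . . . . . .
    . . . . . .
    . . . . X .
    . . . . . .
    . . . . . .
    . . . . . .
    . . . . . .
T1:
  2·area = 68
  edge (10, 4)→(2, 22): d=(-8,18) right/bottom  bias=-1
  edge (2, 22)→(8, 0): d=(6,-22) top-left  bias=+0
  edge (8, 0)→(10, 4): d=(2,4) right/bottom  bias=-1
    (4,1)@(9, 3): e=[26,40,2] → X
    (5,1)@(11, 3): e=[-10,84,-6] → .
    (3,2)@(7, 5): e=[46,8,14] → X
    (5,2)@(11, 5): e=[-26,96,-2] → .
    (3,3)@(7, 7): e=[30,20,18] → X
    (4,3)@(9, 7): e=[-6,64,10] → .
    (3,4)@(7, 9): e=[14,32,22] → X
    (4,4)@(9, 9): e=[-22,76,14] → .
    (2,5)@(5, 11): e=[34,0,34] → X  [on edge]
    (3,5)@(7, 11): e=[-2,44,26] → .
    (2,6)@(5, 13): e=[18,12,38] → X
    (3,6)@(7, 13): e=[-18,56,30] → .
  covered (9 px):
    . . . . . .
    . . . . X .
    . . . X X .
    . . . X . .
    . . . X . .
    . . X . . .
    . . X . . .
    . . X . . .
    . . . . . .
    . X . . . .
    . . . . . .
    . . . . . .
T2:
  2·area = 12
  edge (6, 14)→(8, 18): d=(2,4) right/bottom  bias=-1
  edge (8, 18)→(4, 16): d=(-4,-2) top-left  bias=+0
  edge (4, 16)→(6, 14): d=(2,-2) top-left  bias=+0
    (5,4)@(11, 9): e=[-30,42,0] → .  [on edge]
    (4,5)@(9, 11): e=[-18,30,0] → .  [on edge]
    (3,6)@(7, 13): e=[-6,18,0] → .  [on edge]
    (2,7)@(5, 15): e=[6,6,0] → X  [on edge]
    (3,7)@(7, 15): e=[-2,10,4] → .
    (1,8)@(3, 17): e=[18,-6,0] → .  [on edge]
    (2,8)@(5, 17): e=[10,-2,4] → .
    (3,8)@(7, 17): e=[2,2,8] → X
    (4,8)@(9, 17): e=[-6,6,12] → .
    (0,9)@(1, 19): e=[30,-18,0] → .  [on edge]
    (3,9)@(7, 19): e=[6,-6,12] → .
  covered (2 px):
    . . . . . .
    . . . . . .
    . . . . . .
    . . . . . .
    . . . . . .
    . . . . . .
    . . . . . .
    . . X . . .
    . . . X . .
    . . . . . .
    . . . . . .
    . . . . . .
T3:
  2·area = 24
  edge (6, 16)→(8, 20): d=(2,4) right/bottom  bias=-1
  edge (8, 20)→(2, 20): d=(-6,0) right/bottom  bias=-1
  edge (2, 20)→(6, 16): d=(4,-4) top-left  bias=+0
    (5,5)@(11, 11): e=[-30,54,0] → .  [on edge]
    (4,6)@(9, 13): e=[-18,42,0] → .  [on edge]
    (3,7)@(7, 15): e=[-6,30,0] → .  [on edge]
    (2,8)@(5, 17): e=[6,18,0] → X  [on edge]
    (3,8)@(7, 17): e=[-2,18,8] → .
    (1,9)@(3, 19): e=[18,6,0] → X  [on edge]
    (3,9)@(7, 19): e=[2,6,16] → X
    (4,9)@(9, 19): e=[-6,6,24] → .
    (0,10)@(1, 21): e=[30,-6,0] → .  [on edge]
    (1,10)@(3, 21): e=[22,-6,8] → .
    (2,10)@(5, 21): e=[14,-6,16] → .
    (3,10)@(7, 21): e=[6,-6,24] → .
  covered (4 px):
    . . . . . .
    . . . . . .
    . . . . . .
    . . . . . .
    . . . . . .
    . . . . . .
    . . . . . .
    . . . . . .
    . . X . . .
    . X X X . .
    . . . . . .
    . . . . . .

Final: 19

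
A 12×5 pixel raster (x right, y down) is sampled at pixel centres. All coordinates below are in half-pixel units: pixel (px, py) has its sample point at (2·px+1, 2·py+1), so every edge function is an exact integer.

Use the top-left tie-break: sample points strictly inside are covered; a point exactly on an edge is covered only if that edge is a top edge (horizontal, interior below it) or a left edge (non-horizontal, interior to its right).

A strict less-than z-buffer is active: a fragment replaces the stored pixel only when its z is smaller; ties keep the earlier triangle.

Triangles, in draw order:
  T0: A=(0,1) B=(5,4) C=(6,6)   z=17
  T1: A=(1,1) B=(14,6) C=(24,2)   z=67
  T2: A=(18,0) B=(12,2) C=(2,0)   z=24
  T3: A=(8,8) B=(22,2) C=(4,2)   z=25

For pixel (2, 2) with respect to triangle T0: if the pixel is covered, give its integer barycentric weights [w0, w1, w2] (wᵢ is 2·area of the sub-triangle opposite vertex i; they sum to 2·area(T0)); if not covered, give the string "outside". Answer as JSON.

T0:
  2·area = 7
  edge (0, 1)→(5, 4): d=(5,3) right/bottom  bias=-1
  edge (5, 4)→(6, 6): d=(1,2) right/bottom  bias=-1
  edge (6, 6)→(0, 1): d=(-6,-5) top-left  bias=+0
    (1,1)@(3, 3): e=[1,3,3] → █
    (2,1)@(5, 3): e=[-5,-1,13] → ·
    (1,2)@(3, 5): e=[11,5,-9] → ·
    (2,2)@(5, 5): e=[5,1,1] → █
    (3,2)@(7, 5): e=[-1,-3,11] → ·
    (2,3)@(5, 7): e=[15,3,-11] → ·
  covered (2 px):
    · · · · · · · · · · · ·
    · █ · · · · · · · · · ·
    · · █ · · · · · · · · ·
    · · · · · · · · · · · ·
    · · · · · · · · · · · ·
T1:
  2·area = 102  (B↔C swapped to make it positive)
  edge (1, 1)→(24, 2): d=(23,1) right/bottom  bias=-1
  edge (24, 2)→(14, 6): d=(-10,4) right/bottom  bias=-1
  edge (14, 6)→(1, 1): d=(-13,-5) top-left  bias=+0
    (0,0)@(1, 1): e=[0,102,0] → ·  [on edge]
    (3,1)@(7, 3): e=[40,58,4] → █
    (4,1)@(9, 3): e=[38,50,14] → █
    (5,1)@(11, 3): e=[36,42,24] → █
    (6,1)@(13, 3): e=[34,34,34] → █
    (7,1)@(15, 3): e=[32,26,44] → █
    (8,1)@(17, 3): e=[30,18,54] → █
    (9,1)@(19, 3): e=[28,10,64] → █
    (10,1)@(21, 3): e=[26,2,74] → █
    (11,1)@(23, 3): e=[24,-6,84] → ·
    (3,2)@(7, 5): e=[86,38,-22] → ·
    (4,2)@(9, 5): e=[84,30,-12] → ·
  covered (10 px):
    · · · · · · · · · · · ·
    · · · █ █ █ █ █ █ █ █ ·
    · · · · · · █ █ · · · ·
    · · · · · · · · · · · ·
    · · · · · · · · · · · ·
T2:
  2·area = 32
  edge (18, 0)→(12, 2): d=(-6,2) right/bottom  bias=-1
  edge (12, 2)→(2, 0): d=(-10,-2) top-left  bias=+0
  edge (2, 0)→(18, 0): d=(16,0) top-left  bias=+0
    (3,0)@(7, 1): e=[16,0,16] → █  [on edge]
    (4,0)@(9, 1): e=[12,4,16] → █
    (5,0)@(11, 1): e=[8,8,16] → █
    (6,0)@(13, 1): e=[4,12,16] → █
    (7,0)@(15, 1): e=[0,16,16] → ·  [on edge]
    (3,1)@(7, 3): e=[4,-20,48] → ·
    (4,1)@(9, 3): e=[0,-16,48] → ·  [on edge]
    (5,1)@(11, 3): e=[-4,-12,48] → ·
    (6,1)@(13, 3): e=[-8,-8,48] → ·
    (8,1)@(17, 3): e=[-16,0,48] → ·  [on edge]
    (1,2)@(3, 5): e=[0,-48,80] → ·  [on edge]
  covered (4 px):
    · · · █ █ █ █ · · · · ·
    · · · · · · · · · · · ·
    · · · · · · · · · · · ·
    · · · · · · · · · · · ·
    · · · · · · · · · · · ·
T3:
  2·area = 108  (B↔C swapped to make it positive)
  edge (8, 8)→(4, 2): d=(-4,-6) top-left  bias=+0
  edge (4, 2)→(22, 2): d=(18,0) top-left  bias=+0
  edge (22, 2)→(8, 8): d=(-14,6) right/bottom  bias=-1
    (2,1)@(5, 3): e=[2,18,88] → █
    (3,1)@(7, 3): e=[14,18,76] → █
    (4,1)@(9, 3): e=[26,18,64] → █
    (5,1)@(11, 3): e=[38,18,52] → █
    (6,1)@(13, 3): e=[50,18,40] → █
    (7,1)@(15, 3): e=[62,18,28] → █
    (8,1)@(17, 3): e=[74,18,16] → █
    (9,1)@(19, 3): e=[86,18,4] → █
    (10,1)@(21, 3): e=[98,18,-8] → ·
    (2,2)@(5, 5): e=[-6,54,60] → ·
    (3,2)@(7, 5): e=[6,54,48] → █
    (7,2)@(15, 5): e=[54,54,0] → ·  [on edge]
  covered (13 px):
    · · · · · · · · · · · ·
    · · █ █ █ █ █ █ █ █ · ·
    · · · █ █ █ █ · · · · ·
    · · · · █ · · · · · · ·
    · · · · · · · · · · · ·

Final: [1,1,5]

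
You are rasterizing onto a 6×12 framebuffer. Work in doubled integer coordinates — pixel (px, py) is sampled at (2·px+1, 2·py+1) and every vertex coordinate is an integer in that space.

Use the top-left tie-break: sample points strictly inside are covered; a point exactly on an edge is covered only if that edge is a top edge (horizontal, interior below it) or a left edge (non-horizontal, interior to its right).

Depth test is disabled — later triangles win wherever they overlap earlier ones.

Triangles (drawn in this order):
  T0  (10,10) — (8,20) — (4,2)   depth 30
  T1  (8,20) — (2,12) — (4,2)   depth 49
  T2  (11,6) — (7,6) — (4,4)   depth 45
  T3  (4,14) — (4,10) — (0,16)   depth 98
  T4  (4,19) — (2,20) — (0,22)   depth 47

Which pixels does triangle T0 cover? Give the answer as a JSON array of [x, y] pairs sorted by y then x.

T0:
  2·area = 76
  edge (10, 10)→(8, 20): d=(-2,10) right/bottom  bias=-1
  edge (8, 20)→(4, 2): d=(-4,-18) top-left  bias=+0
  edge (4, 2)→(10, 10): d=(6,8) right/bottom  bias=-1
    (2,2)@(5, 5): e=[60,6,10] → X
    (3,2)@(7, 5): e=[40,42,-6] → .
    (5,2)@(11, 5): e=[0,114,-38] → .  [on edge]
    (2,3)@(5, 7): e=[56,-2,22] → .
    (3,3)@(7, 7): e=[36,34,6] → X
    (4,3)@(9, 7): e=[16,70,-10] → .
    (3,4)@(7, 9): e=[32,26,18] → X
    (4,4)@(9, 9): e=[12,62,2] → X
    (5,4)@(11, 9): e=[-8,98,-14] → .
    (3,5)@(7, 11): e=[28,18,30] → X
    (5,5)@(11, 11): e=[-12,90,-2] → .
    (3,6)@(7, 13): e=[24,10,42] → X
    (4,7)@(9, 15): e=[0,38,38] → .  [on edge]
  covered (9 px):
    . . . . . .
    . . . . . .
    . . X . . .
    . . . X . .
    . . . X X .
    . . . X X .
    . . . X X .
    . . . X . .
    . . . . . .
    . . . . . .
    . . . . . .
    . . . . . .
T1:
  2·area = 76
  edge (8, 20)→(2, 12): d=(-6,-8) top-left  bias=+0
  edge (2, 12)→(4, 2): d=(2,-10) top-left  bias=+0
  edge (4, 2)→(8, 20): d=(4,18) right/bottom  bias=-1
    (1,3)@(3, 7): e=[38,0,38] → X  [on edge]
    (2,3)@(5, 7): e=[54,20,2] → X
    (3,3)@(7, 7): e=[70,40,-34] → .
    (1,4)@(3, 9): e=[26,4,46] → X
    (3,4)@(7, 9): e=[58,44,-26] → .
    (1,5)@(3, 11): e=[14,8,54] → X
    (3,5)@(7, 11): e=[46,48,-18] → .
    (1,6)@(3, 13): e=[2,12,62] → X
    (3,6)@(7, 13): e=[34,52,-10] → .
    (1,7)@(3, 15): e=[-10,16,70] → .
    (2,7)@(5, 15): e=[6,36,34] → X
    (3,7)@(7, 15): e=[22,56,-2] → .
    (0,8)@(1, 17): e=[-38,0,114] → .  [on edge]
  covered (10 px):
    . . . . . .
    . . . . . .
    . . . . . .
    . X X . . .
    . X X . . .
    . X X . . .
    . X X . . .
    . . X . . .
    . . . X . .
    . . . . . .
    . . . . . .
    . . . . . .
T2:
  2·area = 8
  edge (11, 6)→(7, 6): d=(-4,0) right/bottom  bias=-1
  edge (7, 6)→(4, 4): d=(-3,-2) top-left  bias=+0
  edge (4, 4)→(11, 6): d=(7,2) right/bottom  bias=-1
    (3,2)@(7, 5): e=[4,3,1] → X
    (4,2)@(9, 5): e=[4,7,-3] → .
    (3,3)@(7, 7): e=[-4,-3,15] → .
  covered (1 px):
    . . . . . .
    . . . . . .
    . . . X . .
    . . . . . .
    . . . . . .
    . . . . . .
    . . . . . .
    . . . . . .
    . . . . . .
    . . . . . .
    . . . . . .
    . . . . . .
T3:
  2·area = 16  (B↔C swapped to make it positive)
  edge (4, 14)→(0, 16): d=(-4,2) right/bottom  bias=-1
  edge (0, 16)→(4, 10): d=(4,-6) top-left  bias=+0
  edge (4, 10)→(4, 14): d=(0,4) right/bottom  bias=-1
    (1,6)@(3, 13): e=[6,6,4] → X
    (2,6)@(5, 13): e=[2,18,-4] → .
    (0,7)@(1, 15): e=[2,2,12] → X
    (1,7)@(3, 15): e=[-2,14,4] → .
    (0,8)@(1, 17): e=[-6,10,12] → .
  covered (2 px):
    . . . . . .
    . . . . . .
    . . . . . .
    . . . . . .
    . . . . . .
    . . . . . .
    . X . . . .
    X . . . . .
    . . . . . .
    . . . . . .
    . . . . . .
    . . . . . .
T4:
  2·area = 2  (B↔C swapped to make it positive)
  edge (4, 19)→(0, 22): d=(-4,3) right/bottom  bias=-1
  edge (0, 22)→(2, 20): d=(2,-2) top-left  bias=+0
  edge (2, 20)→(4, 19): d=(2,-1) top-left  bias=+0
    (5,5)@(11, 11): e=[11,0,-9] → .  [on edge]
    (4,6)@(9, 13): e=[9,0,-7] → .  [on edge]
    (3,7)@(7, 15): e=[7,0,-5] → .  [on edge]
    (2,8)@(5, 17): e=[5,0,-3] → .  [on edge]
    (1,9)@(3, 19): e=[3,0,-1] → .  [on edge]
    (0,10)@(1, 21): e=[1,0,1] → X  [on edge]
    (1,10)@(3, 21): e=[-5,4,3] → .
    (0,11)@(1, 23): e=[-7,4,5] → .
  covered (1 px):
    . . . . . .
    . . . . . .
    . . . . . .
    . . . . . .
    . . . . . .
    . . . . . .
    . . . . . .
    . . . . . .
    . . . . . .
    . . . . . .
    X . . . . .
    . . . . . .

Result: [[2,2],[3,3],[3,4],[4,4],[3,5],[4,5],[3,6],[4,6],[3,7]]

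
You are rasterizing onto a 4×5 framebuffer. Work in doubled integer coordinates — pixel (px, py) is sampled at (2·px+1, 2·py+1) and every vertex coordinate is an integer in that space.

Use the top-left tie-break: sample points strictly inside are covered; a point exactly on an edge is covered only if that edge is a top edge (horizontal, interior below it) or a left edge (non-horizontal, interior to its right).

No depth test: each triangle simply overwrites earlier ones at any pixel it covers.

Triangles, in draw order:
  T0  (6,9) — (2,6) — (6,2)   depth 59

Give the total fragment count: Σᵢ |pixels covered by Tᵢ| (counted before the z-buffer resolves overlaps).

T0:
  2·area = 28
  edge (6, 9)→(2, 6): d=(-4,-3) top-left  bias=+0
  edge (2, 6)→(6, 2): d=(4,-4) top-left  bias=+0
  edge (6, 2)→(6, 9): d=(0,7) right/bottom  bias=-1
    (3,0)@(7, 1): e=[35,0,-7] → ·  [on edge]
    (2,1)@(5, 3): e=[21,0,7] → #  [on edge]
    (3,1)@(7, 3): e=[27,8,-7] → ·
    (1,2)@(3, 5): e=[7,0,21] → #  [on edge]
    (3,2)@(7, 5): e=[19,16,-7] → ·
    (0,3)@(1, 7): e=[-7,0,35] → ·  [on edge]
    (1,3)@(3, 7): e=[-1,8,21] → ·
    (2,3)@(5, 7): e=[5,16,7] → #
    (3,3)@(7, 7): e=[11,24,-7] → ·
    (2,4)@(5, 9): e=[-3,24,7] → ·
  covered (4 px):
    · · · ·
    · · # ·
    · # # ·
    · · # ·
    · · · ·

Final: 4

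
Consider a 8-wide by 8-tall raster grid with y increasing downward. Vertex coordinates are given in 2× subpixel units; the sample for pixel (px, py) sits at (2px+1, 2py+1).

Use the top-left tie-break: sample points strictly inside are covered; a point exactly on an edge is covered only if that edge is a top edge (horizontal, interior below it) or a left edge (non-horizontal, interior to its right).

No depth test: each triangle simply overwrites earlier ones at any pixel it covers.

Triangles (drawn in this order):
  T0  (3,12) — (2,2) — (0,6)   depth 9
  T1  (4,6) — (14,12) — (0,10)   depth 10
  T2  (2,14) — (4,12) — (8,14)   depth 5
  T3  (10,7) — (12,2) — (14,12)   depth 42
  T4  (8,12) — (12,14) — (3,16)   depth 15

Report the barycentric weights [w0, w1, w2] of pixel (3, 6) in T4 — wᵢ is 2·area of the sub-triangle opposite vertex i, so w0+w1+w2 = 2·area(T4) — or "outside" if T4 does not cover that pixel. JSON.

T0:
  2·area = 24  (B↔C swapped to make it positive)
  edge (3, 12)→(0, 6): d=(-3,-6) top-left  bias=+0
  edge (0, 6)→(2, 2): d=(2,-4) top-left  bias=+0
  edge (2, 2)→(3, 12): d=(1,10) right/bottom  bias=-1
    (0,2)@(1, 5): e=[9,2,13] → #
    (1,2)@(3, 5): e=[21,10,-7] → ·
    (0,3)@(1, 7): e=[3,6,15] → #
    (1,3)@(3, 7): e=[15,14,-5] → ·
    (0,4)@(1, 9): e=[-3,10,17] → ·
  covered (2 px):
    · · · · · · · ·
    · · · · · · · ·
    # · · · · · · ·
    # · · · · · · ·
    · · · · · · · ·
    · · · · · · · ·
    · · · · · · · ·
    · · · · · · · ·
T1:
  2·area = 64
  edge (4, 6)→(14, 12): d=(10,6) right/bottom  bias=-1
  edge (14, 12)→(0, 10): d=(-14,-2) top-left  bias=+0
  edge (0, 10)→(4, 6): d=(4,-4) top-left  bias=+0
    (4,0)@(9, 1): e=[-80,144,0] → ·  [on edge]
    (3,1)@(7, 3): e=[-48,112,0] → ·  [on edge]
    (2,2)@(5, 5): e=[-16,80,0] → ·  [on edge]
    (1,3)@(3, 7): e=[16,48,0] → #  [on edge]
    (2,3)@(5, 7): e=[4,52,8] → #
    (3,3)@(7, 7): e=[-8,56,16] → ·
    (0,4)@(1, 9): e=[48,16,0] → #  [on edge]
    (3,4)@(7, 9): e=[12,28,24] → #
    (4,4)@(9, 9): e=[0,32,32] → ·  [on edge]
    (0,5)@(1, 11): e=[68,-12,8] → ·
    (1,5)@(3, 11): e=[56,-8,16] → ·
    (2,5)@(5, 11): e=[44,-4,24] → ·
    (3,5)@(7, 11): e=[32,0,32] → #  [on edge]
  covered (9 px):
    · · · · · · · ·
    · · · · · · · ·
    · · · · · · · ·
    · # # · · · · ·
    # # # # · · · ·
    · · · # # # · ·
    · · · · · · · ·
    · · · · · · · ·
T2:
  2·area = 12
  edge (2, 14)→(4, 12): d=(2,-2) top-left  bias=+0
  edge (4, 12)→(8, 14): d=(4,2) right/bottom  bias=-1
  edge (8, 14)→(2, 14): d=(-6,0) right/bottom  bias=-1
    (7,0)@(15, 1): e=[0,-66,78] → ·  [on edge]
    (6,1)@(13, 3): e=[0,-54,66] → ·  [on edge]
    (5,2)@(11, 5): e=[0,-42,54] → ·  [on edge]
    (4,3)@(9, 7): e=[0,-30,42] → ·  [on edge]
    (3,4)@(7, 9): e=[0,-18,30] → ·  [on edge]
    (2,5)@(5, 11): e=[0,-6,18] → ·  [on edge]
    (1,6)@(3, 13): e=[0,6,6] → #  [on edge]
    (2,6)@(5, 13): e=[4,2,6] → #
    (3,6)@(7, 13): e=[8,-2,6] → ·
    (0,7)@(1, 15): e=[0,18,-6] → ·  [on edge]
    (1,7)@(3, 15): e=[4,14,-6] → ·
    (2,7)@(5, 15): e=[8,10,-6] → ·
  covered (2 px):
    · · · · · · · ·
    · · · · · · · ·
    · · · · · · · ·
    · · · · · · · ·
    · · · · · · · ·
    · · · · · · · ·
    · # # · · · · ·
    · · · · · · · ·
T3:
  2·area = 30
  edge (10, 7)→(12, 2): d=(2,-5) top-left  bias=+0
  edge (12, 2)→(14, 12): d=(2,10) right/bottom  bias=-1
  edge (14, 12)→(10, 7): d=(-4,-5) top-left  bias=+0
    (5,2)@(11, 5): e=[1,16,13] → #
    (6,2)@(13, 5): e=[11,-4,23] → ·
    (5,3)@(11, 7): e=[5,20,5] → #
    (6,3)@(13, 7): e=[15,0,15] → ·  [on edge]
    (5,4)@(11, 9): e=[9,24,-3] → ·
    (6,4)@(13, 9): e=[19,4,7] → #
    (7,4)@(15, 9): e=[29,-16,17] → ·
    (6,5)@(13, 11): e=[23,8,-1] → ·
  covered (3 px):
    · · · · · · · ·
    · · · · · · · ·
    · · · · · # · ·
    · · · · · # · ·
    · · · · · · # ·
    · · · · · · · ·
    · · · · · · · ·
    · · · · · · · ·
T4:
  2·area = 26
  edge (8, 12)→(12, 14): d=(4,2) right/bottom  bias=-1
  edge (12, 14)→(3, 16): d=(-9,2) right/bottom  bias=-1
  edge (3, 16)→(8, 12): d=(5,-4) top-left  bias=+0
    (3,6)@(7, 13): e=[6,19,1] → #
    (4,6)@(9, 13): e=[2,15,9] → #
    (5,6)@(11, 13): e=[-2,11,17] → ·
    (2,7)@(5, 15): e=[18,5,3] → #
    (4,7)@(9, 15): e=[10,-3,19] → ·
  covered (4 px):
    · · · · · · · ·
    · · · · · · · ·
    · · · · · · · ·
    · · · · · · · ·
    · · · · · · · ·
    · · · · · · · ·
    · · · # # · · ·
    · · # # · · · ·

Final: [19,1,6]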